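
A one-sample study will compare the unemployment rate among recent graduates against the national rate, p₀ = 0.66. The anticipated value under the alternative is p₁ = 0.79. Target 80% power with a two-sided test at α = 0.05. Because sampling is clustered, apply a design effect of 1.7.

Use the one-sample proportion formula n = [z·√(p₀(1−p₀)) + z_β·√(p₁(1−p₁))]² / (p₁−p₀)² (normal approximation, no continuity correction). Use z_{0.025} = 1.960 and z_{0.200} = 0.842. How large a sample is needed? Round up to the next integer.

n = [z_{α/2}·√(p₀q₀) + z_β·√(p₁q₁)]² / (p₁ − p₀)²
  = [1.960·√(0.66·0.34) + 0.842·√(0.79·0.21)]² / (0.13)²
  = [1.960·0.4737 + 0.842·0.4073]² / 0.0169
  = [1.2714]² / 0.0169
  = 95.65
Design effect: 1.7 × 95.65 = 162.61.
Round up → n = 163.

n = 163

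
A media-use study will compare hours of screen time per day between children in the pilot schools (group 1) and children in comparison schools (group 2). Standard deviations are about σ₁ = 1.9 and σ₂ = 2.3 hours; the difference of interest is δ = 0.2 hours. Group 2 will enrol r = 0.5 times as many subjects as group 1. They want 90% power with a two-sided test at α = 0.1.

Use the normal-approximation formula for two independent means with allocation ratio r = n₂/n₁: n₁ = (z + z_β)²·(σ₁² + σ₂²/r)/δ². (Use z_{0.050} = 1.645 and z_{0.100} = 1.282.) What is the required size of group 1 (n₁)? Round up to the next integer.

n₁ = (z_{α/2} + z_β)² · (σ₁² + σ₂²/r) / δ²
   = (1.645 + 1.282)² · (1.9² + 2.3²/0.5) / 0.2²
   = 8.5673 · (3.61 + 10.58) / 0.04
   = 8.5673 · 14.19 / 0.04
   = 3039.26
Round up → n₁ = 3040; n₂ = r·n₁ = 0.5 × 3040 = 1520.

n₁ = 3040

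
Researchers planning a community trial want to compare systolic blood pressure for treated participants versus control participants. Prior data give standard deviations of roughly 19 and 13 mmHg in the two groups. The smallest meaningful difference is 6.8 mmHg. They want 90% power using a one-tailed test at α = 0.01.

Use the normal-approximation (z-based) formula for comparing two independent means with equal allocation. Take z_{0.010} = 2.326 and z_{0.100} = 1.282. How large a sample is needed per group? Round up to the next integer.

n = (z_α + z_β)² · (σ₁² + σ₂²) / δ²
  = (2.326 + 1.282)² · (19² + 13² = 530) / 6.8²
  = 13.0177 · 530 / 46.24
  = 149.21
Round up → n = 150 per group.

n = 150 per group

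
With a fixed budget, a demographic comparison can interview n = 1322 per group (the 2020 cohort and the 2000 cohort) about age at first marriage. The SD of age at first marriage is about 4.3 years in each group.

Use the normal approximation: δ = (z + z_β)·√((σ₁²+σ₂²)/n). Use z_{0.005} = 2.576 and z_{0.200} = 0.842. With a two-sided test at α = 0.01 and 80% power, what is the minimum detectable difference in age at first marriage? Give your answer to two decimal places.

δ = (z_{α/2} + z_β) · √((σ₁²+σ₂²)/n)
  = (2.576 + 0.842) · √(36.98/1322)
  = 3.418 · √0.02797
  = 3.418 · 0.1673
  = 0.5717

Minimum detectable difference ≈ 0.57 years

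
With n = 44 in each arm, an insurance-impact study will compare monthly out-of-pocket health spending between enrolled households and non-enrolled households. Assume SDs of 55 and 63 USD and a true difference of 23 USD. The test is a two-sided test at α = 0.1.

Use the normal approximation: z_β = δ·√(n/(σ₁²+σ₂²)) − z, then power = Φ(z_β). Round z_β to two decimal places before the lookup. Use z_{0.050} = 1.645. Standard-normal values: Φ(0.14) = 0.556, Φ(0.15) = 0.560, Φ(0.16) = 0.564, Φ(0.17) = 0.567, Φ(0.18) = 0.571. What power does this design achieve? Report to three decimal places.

z_β = δ·√(n/(σ₁²+σ₂²)) − z_{α/2}
    = 23 · √(44/6994) − 1.645
    = 23 · 0.07932 − 1.645
    = 1.8243 − 1.645 = 0.1793 → 0.18
Power = Φ(0.18) = 0.571.

Power ≈ 0.571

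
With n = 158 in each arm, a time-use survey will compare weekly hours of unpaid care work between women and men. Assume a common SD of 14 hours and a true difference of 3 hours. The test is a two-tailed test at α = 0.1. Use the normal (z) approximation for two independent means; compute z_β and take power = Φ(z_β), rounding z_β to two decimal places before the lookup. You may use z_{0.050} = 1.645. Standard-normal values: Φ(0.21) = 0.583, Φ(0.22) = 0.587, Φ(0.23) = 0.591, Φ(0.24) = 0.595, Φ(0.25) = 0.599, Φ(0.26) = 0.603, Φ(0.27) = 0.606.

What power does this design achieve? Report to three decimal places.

Power ≈ 0.603

z_β = δ·√(n/(σ₁²+σ₂²)) − z_{α/2}
    = 3 · √(158/392) − 1.645
    = 3 · 0.63487 − 1.645
    = 1.9046 − 1.645 = 0.2596 → 0.26
Power = Φ(0.26) = 0.603.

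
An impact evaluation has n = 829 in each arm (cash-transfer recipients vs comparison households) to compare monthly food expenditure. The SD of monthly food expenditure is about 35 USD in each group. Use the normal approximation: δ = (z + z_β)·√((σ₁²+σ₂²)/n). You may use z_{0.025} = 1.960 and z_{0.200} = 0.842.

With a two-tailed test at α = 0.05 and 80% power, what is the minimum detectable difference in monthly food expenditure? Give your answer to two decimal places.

δ = (z_{α/2} + z_β) · √((σ₁²+σ₂²)/n)
  = (1.960 + 0.842) · √(2450/829)
  = 2.802 · √2.9554
  = 2.802 · 1.7191
  = 4.8170

Minimum detectable difference ≈ 4.82 USD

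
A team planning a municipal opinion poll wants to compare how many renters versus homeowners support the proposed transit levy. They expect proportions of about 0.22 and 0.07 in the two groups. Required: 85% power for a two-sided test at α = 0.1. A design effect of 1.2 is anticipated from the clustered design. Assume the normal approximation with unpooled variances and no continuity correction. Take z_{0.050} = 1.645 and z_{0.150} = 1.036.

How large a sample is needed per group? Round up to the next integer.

n = (z_{α/2} + z_β)² · [p₁(1−p₁) + p₂(1−p₂)] / (p₁ − p₂)²
  = (1.645 + 1.036)² · (0.22·0.78 + 0.07·0.93) / (0.15)²
  = (2.681)² · (0.1716 + 0.0651) / 0.0225
  = 7.1878 · 0.2367 / 0.0225
  = 75.62
Design effect: 1.2 × 75.62 = 90.74.
Round up → n = 91 per group.

n = 91 per group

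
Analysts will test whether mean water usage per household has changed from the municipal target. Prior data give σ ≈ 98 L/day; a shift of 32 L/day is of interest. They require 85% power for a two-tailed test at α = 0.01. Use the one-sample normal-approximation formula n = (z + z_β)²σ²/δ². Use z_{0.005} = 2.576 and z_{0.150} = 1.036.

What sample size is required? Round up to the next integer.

n = 123

n = (z_{α/2} + z_β)² · σ² / δ²
  = (2.576 + 1.036)² · 98² / 32²
  = 13.0465 · 9604 / 1024
  = 122.36
Round up → n = 123.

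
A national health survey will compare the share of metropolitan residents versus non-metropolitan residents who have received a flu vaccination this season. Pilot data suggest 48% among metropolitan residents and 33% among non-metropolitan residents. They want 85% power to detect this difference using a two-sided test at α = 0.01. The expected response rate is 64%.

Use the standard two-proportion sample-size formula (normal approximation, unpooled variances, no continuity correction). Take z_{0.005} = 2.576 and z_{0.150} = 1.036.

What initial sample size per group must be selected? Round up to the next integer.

n = 427 per group

n = (z_{α/2} + z_β)² · [p₁(1−p₁) + p₂(1−p₂)] / (p₁ − p₂)²
  = (2.576 + 1.036)² · (0.48·0.52 + 0.33·0.67) / (0.15)²
  = (3.612)² · (0.2496 + 0.2211) / 0.0225
  = 13.0465 · 0.4707 / 0.0225
  = 272.93
Adjust for 64% response: 272.93 / 0.64 = 426.46.
Round up → n = 427 per group.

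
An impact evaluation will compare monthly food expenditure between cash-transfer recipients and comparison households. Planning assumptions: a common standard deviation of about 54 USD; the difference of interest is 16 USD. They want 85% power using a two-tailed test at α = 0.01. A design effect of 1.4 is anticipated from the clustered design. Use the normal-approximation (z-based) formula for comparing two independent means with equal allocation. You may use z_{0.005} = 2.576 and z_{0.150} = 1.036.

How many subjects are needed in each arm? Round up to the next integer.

n = (z_{α/2} + z_β)² · (σ₁² + σ₂²) / δ²
  = (2.576 + 1.036)² · (2·54² = 5832) / 16²
  = 13.0465 · 5832 / 256
  = 297.22
Design effect: 1.4 × 297.22 = 416.10.
Round up → n = 417 per group.

n = 417 per group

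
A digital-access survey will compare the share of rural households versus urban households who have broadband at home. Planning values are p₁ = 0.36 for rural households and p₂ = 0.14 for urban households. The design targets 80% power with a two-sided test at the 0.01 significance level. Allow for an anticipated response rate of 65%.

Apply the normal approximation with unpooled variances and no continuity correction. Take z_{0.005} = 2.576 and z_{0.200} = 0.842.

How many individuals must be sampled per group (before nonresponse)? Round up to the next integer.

n = (z_{α/2} + z_β)² · [p₁(1−p₁) + p₂(1−p₂)] / (p₁ − p₂)²
  = (2.576 + 0.842)² · (0.36·0.64 + 0.14·0.86) / (0.22)²
  = (3.418)² · (0.2304 + 0.1204) / 0.0484
  = 11.6827 · 0.3508 / 0.0484
  = 84.68
Adjust for 65% response: 84.68 / 0.65 = 130.27.
Round up → n = 131 per group.

n = 131 per group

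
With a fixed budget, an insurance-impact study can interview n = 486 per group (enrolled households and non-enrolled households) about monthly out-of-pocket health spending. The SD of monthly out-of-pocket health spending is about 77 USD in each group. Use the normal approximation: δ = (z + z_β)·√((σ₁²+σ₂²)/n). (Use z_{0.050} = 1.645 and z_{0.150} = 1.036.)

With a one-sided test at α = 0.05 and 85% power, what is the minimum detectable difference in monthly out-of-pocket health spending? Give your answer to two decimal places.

Minimum detectable difference ≈ 13.24 USD

δ = (z_α + z_β) · √((σ₁²+σ₂²)/n)
  = (1.645 + 1.036) · √(11858/486)
  = 2.681 · √24.3992
  = 2.681 · 4.9396
  = 13.2429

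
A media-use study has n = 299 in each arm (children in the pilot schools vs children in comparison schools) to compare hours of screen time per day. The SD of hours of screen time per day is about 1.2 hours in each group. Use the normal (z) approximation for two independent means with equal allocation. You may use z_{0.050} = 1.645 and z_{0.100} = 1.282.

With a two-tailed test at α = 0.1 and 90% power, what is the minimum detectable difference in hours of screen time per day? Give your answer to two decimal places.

Minimum detectable difference ≈ 0.29 hours

δ = (z_{α/2} + z_β) · √((σ₁²+σ₂²)/n)
  = (1.645 + 1.282) · √(2.88/299)
  = 2.927 · √0.00963
  = 2.927 · 0.0981
  = 0.2873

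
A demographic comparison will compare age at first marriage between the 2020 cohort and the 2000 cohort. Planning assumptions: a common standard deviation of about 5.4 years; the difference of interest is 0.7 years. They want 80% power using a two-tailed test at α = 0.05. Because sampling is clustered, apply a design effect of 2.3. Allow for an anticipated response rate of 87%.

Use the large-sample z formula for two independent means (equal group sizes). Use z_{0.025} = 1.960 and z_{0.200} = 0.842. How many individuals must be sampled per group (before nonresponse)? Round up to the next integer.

n = 2471 per group

n = (z_{α/2} + z_β)² · (σ₁² + σ₂²) / δ²
  = (1.960 + 0.842)² · (2·5.4² = 58.32) / 0.7²
  = 7.8512 · 58.32 / 0.49
  = 934.45
Design effect: 2.3 × 934.45 = 2149.24.
Adjust for 87% response: 2149.24 / 0.87 = 2470.39.
Round up → n = 2471 per group.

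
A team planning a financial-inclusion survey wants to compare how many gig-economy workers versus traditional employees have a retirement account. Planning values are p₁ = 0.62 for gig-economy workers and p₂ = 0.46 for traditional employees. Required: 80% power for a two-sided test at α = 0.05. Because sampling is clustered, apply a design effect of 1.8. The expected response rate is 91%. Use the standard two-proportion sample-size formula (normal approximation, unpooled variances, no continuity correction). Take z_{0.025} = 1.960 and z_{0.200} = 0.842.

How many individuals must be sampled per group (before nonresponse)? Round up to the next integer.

n = (z_{α/2} + z_β)² · [p₁(1−p₁) + p₂(1−p₂)] / (p₁ − p₂)²
  = (1.960 + 0.842)² · (0.62·0.38 + 0.46·0.54) / (0.16)²
  = (2.802)² · (0.2356 + 0.2484) / 0.0256
  = 7.8512 · 0.4840 / 0.0256
  = 148.44
Design effect: 1.8 × 148.44 = 267.19.
Adjust for 91% response: 267.19 / 0.91 = 293.61.
Round up → n = 294 per group.

n = 294 per group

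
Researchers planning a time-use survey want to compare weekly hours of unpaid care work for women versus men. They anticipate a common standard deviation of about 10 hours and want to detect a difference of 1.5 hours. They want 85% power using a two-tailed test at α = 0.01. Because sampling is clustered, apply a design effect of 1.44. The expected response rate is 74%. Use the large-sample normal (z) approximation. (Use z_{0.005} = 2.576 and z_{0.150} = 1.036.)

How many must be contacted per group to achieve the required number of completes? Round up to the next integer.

n = 2257 per group

n = (z_{α/2} + z_β)² · (σ₁² + σ₂²) / δ²
  = (2.576 + 1.036)² · (2·10² = 200) / 1.5²
  = 13.0465 · 200 / 2.25
  = 1159.69
Design effect: 1.44 × 1159.69 = 1669.96.
Adjust for 74% response: 1669.96 / 0.74 = 2256.70.
Round up → n = 2257 per group.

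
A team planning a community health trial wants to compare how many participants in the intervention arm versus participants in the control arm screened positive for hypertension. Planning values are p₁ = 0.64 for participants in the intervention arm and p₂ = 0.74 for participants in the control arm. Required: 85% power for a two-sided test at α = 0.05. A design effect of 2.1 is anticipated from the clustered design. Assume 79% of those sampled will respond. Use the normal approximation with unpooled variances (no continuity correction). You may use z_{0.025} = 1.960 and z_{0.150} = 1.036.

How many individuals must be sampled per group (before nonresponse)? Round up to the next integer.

n = (z_{α/2} + z_β)² · [p₁(1−p₁) + p₂(1−p₂)] / (p₁ − p₂)²
  = (1.960 + 1.036)² · (0.64·0.36 + 0.74·0.26) / (-0.10)²
  = (2.996)² · (0.2304 + 0.1924) / 0.0100
  = 8.9760 · 0.4228 / 0.0100
  = 379.51
Design effect: 2.1 × 379.51 = 796.96.
Adjust for 79% response: 796.96 / 0.79 = 1008.81.
Round up → n = 1009 per group.

n = 1009 per group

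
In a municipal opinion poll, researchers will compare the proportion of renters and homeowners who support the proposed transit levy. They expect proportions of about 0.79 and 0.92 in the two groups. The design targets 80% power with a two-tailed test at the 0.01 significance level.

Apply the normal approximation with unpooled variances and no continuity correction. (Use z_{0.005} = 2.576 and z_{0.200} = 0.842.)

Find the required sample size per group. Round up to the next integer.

n = (z_{α/2} + z_β)² · [p₁(1−p₁) + p₂(1−p₂)] / (p₁ − p₂)²
  = (2.576 + 0.842)² · (0.79·0.21 + 0.92·0.08) / (-0.13)²
  = (3.418)² · (0.1659 + 0.0736) / 0.0169
  = 11.6827 · 0.2395 / 0.0169
  = 165.56
Round up → n = 166 per group.

n = 166 per group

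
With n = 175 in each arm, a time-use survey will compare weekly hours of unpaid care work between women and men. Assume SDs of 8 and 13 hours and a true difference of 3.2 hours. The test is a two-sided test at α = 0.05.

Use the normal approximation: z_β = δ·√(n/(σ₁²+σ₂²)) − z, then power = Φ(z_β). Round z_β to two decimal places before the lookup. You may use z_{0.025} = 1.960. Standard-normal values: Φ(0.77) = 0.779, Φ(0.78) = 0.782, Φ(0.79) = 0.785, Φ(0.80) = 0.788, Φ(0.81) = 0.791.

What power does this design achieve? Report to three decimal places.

z_β = δ·√(n/(σ₁²+σ₂²)) − z_{α/2}
    = 3.2 · √(175/233) − 1.960
    = 3.2 · 0.86664 − 1.960
    = 2.7733 − 1.960 = 0.8133 → 0.81
Power = Φ(0.81) = 0.791.

Power ≈ 0.791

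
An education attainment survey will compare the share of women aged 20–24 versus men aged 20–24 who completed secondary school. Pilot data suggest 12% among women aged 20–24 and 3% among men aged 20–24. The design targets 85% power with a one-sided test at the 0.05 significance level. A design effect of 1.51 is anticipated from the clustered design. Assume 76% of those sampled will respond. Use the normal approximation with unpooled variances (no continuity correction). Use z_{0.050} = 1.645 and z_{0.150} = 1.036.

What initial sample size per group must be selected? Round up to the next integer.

n = 238 per group

n = (z_α + z_β)² · [p₁(1−p₁) + p₂(1−p₂)] / (p₁ − p₂)²
  = (1.645 + 1.036)² · (0.12·0.88 + 0.03·0.97) / (0.09)²
  = (2.681)² · (0.1056 + 0.0291) / 0.0081
  = 7.1878 · 0.1347 / 0.0081
  = 119.53
Design effect: 1.51 × 119.53 = 180.49.
Adjust for 76% response: 180.49 / 0.76 = 237.49.
Round up → n = 238 per group.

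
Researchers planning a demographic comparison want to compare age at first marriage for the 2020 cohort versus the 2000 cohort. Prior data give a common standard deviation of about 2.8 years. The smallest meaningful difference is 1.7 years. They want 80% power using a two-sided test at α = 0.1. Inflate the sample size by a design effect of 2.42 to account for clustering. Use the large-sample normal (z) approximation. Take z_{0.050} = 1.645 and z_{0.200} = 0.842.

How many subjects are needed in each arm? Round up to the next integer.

n = (z_{α/2} + z_β)² · (σ₁² + σ₂²) / δ²
  = (1.645 + 0.842)² · (2·2.8² = 15.68) / 1.7²
  = 6.1852 · 15.68 / 2.89
  = 33.56
Design effect: 2.42 × 33.56 = 81.21.
Round up → n = 82 per group.

n = 82 per group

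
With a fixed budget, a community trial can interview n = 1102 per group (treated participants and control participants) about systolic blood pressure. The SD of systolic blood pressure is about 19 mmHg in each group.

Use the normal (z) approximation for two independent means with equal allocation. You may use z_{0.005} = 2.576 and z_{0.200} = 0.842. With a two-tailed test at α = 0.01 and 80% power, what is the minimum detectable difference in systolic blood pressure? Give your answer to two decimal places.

Minimum detectable difference ≈ 2.77 mmHg

δ = (z_{α/2} + z_β) · √((σ₁²+σ₂²)/n)
  = (2.576 + 0.842) · √(722/1102)
  = 3.418 · √0.65517
  = 3.418 · 0.8094
  = 2.7666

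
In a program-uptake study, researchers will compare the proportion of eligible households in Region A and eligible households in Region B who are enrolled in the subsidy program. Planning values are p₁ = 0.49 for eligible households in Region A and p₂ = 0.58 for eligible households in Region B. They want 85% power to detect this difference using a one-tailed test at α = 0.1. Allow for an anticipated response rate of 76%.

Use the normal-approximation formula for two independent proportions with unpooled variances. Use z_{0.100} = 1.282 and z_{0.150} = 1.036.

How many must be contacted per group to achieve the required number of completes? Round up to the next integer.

n = (z_α + z_β)² · [p₁(1−p₁) + p₂(1−p₂)] / (p₁ − p₂)²
  = (1.282 + 1.036)² · (0.49·0.51 + 0.58·0.42) / (-0.09)²
  = (2.318)² · (0.2499 + 0.2436) / 0.0081
  = 5.3731 · 0.4935 / 0.0081
  = 327.36
Adjust for 76% response: 327.36 / 0.76 = 430.74.
Round up → n = 431 per group.

n = 431 per group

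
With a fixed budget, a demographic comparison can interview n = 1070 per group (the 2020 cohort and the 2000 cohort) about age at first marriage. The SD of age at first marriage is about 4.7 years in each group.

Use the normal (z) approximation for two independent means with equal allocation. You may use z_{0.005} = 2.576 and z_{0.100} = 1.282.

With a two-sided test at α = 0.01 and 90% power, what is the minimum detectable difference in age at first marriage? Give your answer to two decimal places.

Minimum detectable difference ≈ 0.78 years

δ = (z_{α/2} + z_β) · √((σ₁²+σ₂²)/n)
  = (2.576 + 1.282) · √(44.18/1070)
  = 3.858 · √0.04129
  = 3.858 · 0.2032
  = 0.7839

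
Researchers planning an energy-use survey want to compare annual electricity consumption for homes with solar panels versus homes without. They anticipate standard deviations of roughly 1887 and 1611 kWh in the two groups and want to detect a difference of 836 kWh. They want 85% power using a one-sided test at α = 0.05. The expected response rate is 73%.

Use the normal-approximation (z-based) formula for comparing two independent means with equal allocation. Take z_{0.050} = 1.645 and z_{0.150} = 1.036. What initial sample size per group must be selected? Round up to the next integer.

n = (z_α + z_β)² · (σ₁² + σ₂²) / δ²
  = (1.645 + 1.036)² · (1887² + 1611² = 6156090) / 836²
  = 7.1878 · 6156090 / 698896
  = 63.31
Adjust for 73% response: 63.31 / 0.73 = 86.73.
Round up → n = 87 per group.

n = 87 per group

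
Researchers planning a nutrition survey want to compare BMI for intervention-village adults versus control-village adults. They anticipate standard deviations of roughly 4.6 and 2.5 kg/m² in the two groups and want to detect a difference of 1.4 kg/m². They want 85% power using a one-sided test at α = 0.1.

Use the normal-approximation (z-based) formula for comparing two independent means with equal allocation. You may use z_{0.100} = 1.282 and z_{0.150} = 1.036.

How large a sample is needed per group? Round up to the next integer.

n = (z_α + z_β)² · (σ₁² + σ₂²) / δ²
  = (1.282 + 1.036)² · (4.6² + 2.5² = 27.41) / 1.4²
  = 5.3731 · 27.41 / 1.96
  = 75.14
Round up → n = 76 per group.

n = 76 per group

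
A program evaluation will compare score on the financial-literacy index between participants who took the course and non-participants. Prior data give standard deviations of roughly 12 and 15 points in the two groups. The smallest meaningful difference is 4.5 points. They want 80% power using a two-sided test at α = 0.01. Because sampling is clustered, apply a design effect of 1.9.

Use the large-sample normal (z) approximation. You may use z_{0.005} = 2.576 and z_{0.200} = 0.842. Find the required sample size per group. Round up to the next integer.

n = (z_{α/2} + z_β)² · (σ₁² + σ₂²) / δ²
  = (2.576 + 0.842)² · (12² + 15² = 369) / 4.5²
  = 11.6827 · 369 / 20.25
  = 212.89
Design effect: 1.9 × 212.89 = 404.48.
Round up → n = 405 per group.

n = 405 per group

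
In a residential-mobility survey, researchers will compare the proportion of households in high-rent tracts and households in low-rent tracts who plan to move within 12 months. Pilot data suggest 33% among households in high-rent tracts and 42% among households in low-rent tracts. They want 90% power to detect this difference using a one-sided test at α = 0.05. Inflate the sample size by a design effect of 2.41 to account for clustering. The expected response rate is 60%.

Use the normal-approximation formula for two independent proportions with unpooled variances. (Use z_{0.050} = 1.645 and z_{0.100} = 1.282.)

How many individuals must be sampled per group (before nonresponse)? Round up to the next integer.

n = (z_α + z_β)² · [p₁(1−p₁) + p₂(1−p₂)] / (p₁ − p₂)²
  = (1.645 + 1.282)² · (0.33·0.67 + 0.42·0.58) / (-0.09)²
  = (2.927)² · (0.2211 + 0.2436) / 0.0081
  = 8.5673 · 0.4647 / 0.0081
  = 491.51
Design effect: 2.41 × 491.51 = 1184.54.
Adjust for 60% response: 1184.54 / 0.60 = 1974.24.
Round up → n = 1975 per group.

n = 1975 per group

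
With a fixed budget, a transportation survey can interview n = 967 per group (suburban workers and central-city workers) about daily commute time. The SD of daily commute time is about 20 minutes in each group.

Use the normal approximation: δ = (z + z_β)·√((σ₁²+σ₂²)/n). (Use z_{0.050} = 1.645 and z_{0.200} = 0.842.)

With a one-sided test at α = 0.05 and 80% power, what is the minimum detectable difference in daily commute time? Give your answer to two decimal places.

δ = (z_α + z_β) · √((σ₁²+σ₂²)/n)
  = (1.645 + 0.842) · √(800/967)
  = 2.487 · √0.8273
  = 2.487 · 0.9096
  = 2.2621

Minimum detectable difference ≈ 2.26 minutes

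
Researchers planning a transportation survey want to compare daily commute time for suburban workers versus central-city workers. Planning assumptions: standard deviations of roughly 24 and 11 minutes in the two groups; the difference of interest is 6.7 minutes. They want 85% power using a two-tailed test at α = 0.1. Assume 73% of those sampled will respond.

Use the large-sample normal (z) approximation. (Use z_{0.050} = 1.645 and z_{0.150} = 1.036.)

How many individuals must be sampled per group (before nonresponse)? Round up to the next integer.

n = 153 per group

n = (z_{α/2} + z_β)² · (σ₁² + σ₂²) / δ²
  = (1.645 + 1.036)² · (24² + 11² = 697) / 6.7²
  = 7.1878 · 697 / 44.89
  = 111.60
Adjust for 73% response: 111.60 / 0.73 = 152.88.
Round up → n = 153 per group.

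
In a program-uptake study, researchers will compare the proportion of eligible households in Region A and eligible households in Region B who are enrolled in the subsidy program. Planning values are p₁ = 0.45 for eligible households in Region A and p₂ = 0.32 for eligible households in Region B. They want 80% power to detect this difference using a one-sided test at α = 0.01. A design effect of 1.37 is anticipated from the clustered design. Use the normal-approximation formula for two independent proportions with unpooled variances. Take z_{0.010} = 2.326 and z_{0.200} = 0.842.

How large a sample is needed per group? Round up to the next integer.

n = (z_α + z_β)² · [p₁(1−p₁) + p₂(1−p₂)] / (p₁ − p₂)²
  = (2.326 + 0.842)² · (0.45·0.55 + 0.32·0.68) / (0.13)²
  = (3.168)² · (0.2475 + 0.2176) / 0.0169
  = 10.0362 · 0.4651 / 0.0169
  = 276.20
Design effect: 1.37 × 276.20 = 378.40.
Round up → n = 379 per group.

n = 379 per group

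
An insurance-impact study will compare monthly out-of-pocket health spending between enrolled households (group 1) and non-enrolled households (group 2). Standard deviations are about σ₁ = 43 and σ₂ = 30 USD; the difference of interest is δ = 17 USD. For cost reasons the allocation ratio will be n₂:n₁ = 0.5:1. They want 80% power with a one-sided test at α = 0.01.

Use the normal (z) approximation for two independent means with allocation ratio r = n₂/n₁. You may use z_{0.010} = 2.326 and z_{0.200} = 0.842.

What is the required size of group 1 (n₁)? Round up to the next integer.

n₁ = 127

n₁ = (z_α + z_β)² · (σ₁² + σ₂²/r) / δ²
   = (2.326 + 0.842)² · (43² + 30²/0.5) / 17²
   = 10.0362 · (1849 + 1800) / 289
   = 10.0362 · 3649 / 289
   = 126.72
Round up → n₁ = 127; n₂ = r·n₁ = 0.5 × 127 = 64.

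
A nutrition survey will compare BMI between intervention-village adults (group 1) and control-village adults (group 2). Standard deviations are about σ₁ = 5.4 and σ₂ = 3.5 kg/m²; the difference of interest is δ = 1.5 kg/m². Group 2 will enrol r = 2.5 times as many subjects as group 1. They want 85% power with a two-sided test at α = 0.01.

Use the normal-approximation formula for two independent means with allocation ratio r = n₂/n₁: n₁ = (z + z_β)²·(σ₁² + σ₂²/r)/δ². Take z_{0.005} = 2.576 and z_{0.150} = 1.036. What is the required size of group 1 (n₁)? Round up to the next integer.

n₁ = 198

n₁ = (z_{α/2} + z_β)² · (σ₁² + σ₂²/r) / δ²
   = (2.576 + 1.036)² · (5.4² + 3.5²/2.5) / 1.5²
   = 13.0465 · (29.16 + 4.9) / 2.25
   = 13.0465 · 34.06 / 2.25
   = 197.50
Round up → n₁ = 198; n₂ = r·n₁ = 2.5 × 198 = 495.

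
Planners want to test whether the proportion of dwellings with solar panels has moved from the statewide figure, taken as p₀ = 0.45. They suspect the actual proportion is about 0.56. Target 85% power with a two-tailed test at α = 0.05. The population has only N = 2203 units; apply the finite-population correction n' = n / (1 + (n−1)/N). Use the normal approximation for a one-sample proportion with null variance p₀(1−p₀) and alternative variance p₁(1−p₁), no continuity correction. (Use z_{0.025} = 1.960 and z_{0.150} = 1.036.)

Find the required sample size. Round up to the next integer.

n = [z_{α/2}·√(p₀q₀) + z_β·√(p₁q₁)]² / (p₁ − p₀)²
  = [1.960·√(0.45·0.55) + 1.036·√(0.56·0.44)]² / (0.11)²
  = [1.960·0.4975 + 1.036·0.4964]² / 0.0121
  = [1.4893]² / 0.0121
  = 183.32
Finite-population correction (N = 2203): 183.32 / (1 + (183.32 − 1)/2203) = 169.31.
Round up → n = 170.

n = 170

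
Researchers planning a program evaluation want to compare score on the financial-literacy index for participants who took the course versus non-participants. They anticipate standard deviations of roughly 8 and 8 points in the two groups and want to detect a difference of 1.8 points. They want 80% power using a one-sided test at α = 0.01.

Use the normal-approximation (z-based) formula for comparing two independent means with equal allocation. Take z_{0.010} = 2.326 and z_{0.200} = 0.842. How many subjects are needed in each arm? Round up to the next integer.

n = (z_α + z_β)² · (σ₁² + σ₂²) / δ²
  = (2.326 + 0.842)² · (8² + 8² = 128) / 1.8²
  = 10.0362 · 128 / 3.24
  = 396.49
Round up → n = 397 per group.

n = 397 per group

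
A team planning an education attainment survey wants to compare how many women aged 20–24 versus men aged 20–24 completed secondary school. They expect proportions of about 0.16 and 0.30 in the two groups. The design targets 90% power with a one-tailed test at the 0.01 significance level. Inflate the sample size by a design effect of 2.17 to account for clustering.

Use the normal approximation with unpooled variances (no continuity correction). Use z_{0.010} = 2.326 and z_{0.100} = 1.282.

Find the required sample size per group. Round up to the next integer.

n = 497 per group

n = (z_α + z_β)² · [p₁(1−p₁) + p₂(1−p₂)] / (p₁ − p₂)²
  = (2.326 + 1.282)² · (0.16·0.84 + 0.30·0.70) / (-0.14)²
  = (3.608)² · (0.1344 + 0.2100) / 0.0196
  = 13.0177 · 0.3444 / 0.0196
  = 228.74
Design effect: 2.17 × 228.74 = 496.36.
Round up → n = 497 per group.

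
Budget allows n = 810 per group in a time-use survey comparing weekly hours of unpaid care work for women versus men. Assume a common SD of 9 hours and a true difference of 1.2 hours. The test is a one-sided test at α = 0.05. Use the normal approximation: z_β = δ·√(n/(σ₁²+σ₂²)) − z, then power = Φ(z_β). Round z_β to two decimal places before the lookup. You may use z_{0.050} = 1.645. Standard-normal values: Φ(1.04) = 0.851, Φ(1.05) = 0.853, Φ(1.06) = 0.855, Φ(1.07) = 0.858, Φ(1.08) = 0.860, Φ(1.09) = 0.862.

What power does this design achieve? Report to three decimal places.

z_β = δ·√(n/(σ₁²+σ₂²)) − z_α
    = 1.2 · √(810/162) − 1.645
    = 1.2 · 2.23607 − 1.645
    = 2.6833 − 1.645 = 1.0383 → 1.04
Power = Φ(1.04) = 0.851.

Power ≈ 0.851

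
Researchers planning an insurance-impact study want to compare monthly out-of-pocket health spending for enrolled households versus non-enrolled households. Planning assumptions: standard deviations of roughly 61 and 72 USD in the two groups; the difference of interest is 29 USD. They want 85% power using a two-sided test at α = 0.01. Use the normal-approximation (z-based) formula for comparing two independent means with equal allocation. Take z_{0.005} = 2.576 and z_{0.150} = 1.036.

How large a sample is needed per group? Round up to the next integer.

n = (z_{α/2} + z_β)² · (σ₁² + σ₂²) / δ²
  = (2.576 + 1.036)² · (61² + 72² = 8905) / 29²
  = 13.0465 · 8905 / 841
  = 138.14
Round up → n = 139 per group.

n = 139 per group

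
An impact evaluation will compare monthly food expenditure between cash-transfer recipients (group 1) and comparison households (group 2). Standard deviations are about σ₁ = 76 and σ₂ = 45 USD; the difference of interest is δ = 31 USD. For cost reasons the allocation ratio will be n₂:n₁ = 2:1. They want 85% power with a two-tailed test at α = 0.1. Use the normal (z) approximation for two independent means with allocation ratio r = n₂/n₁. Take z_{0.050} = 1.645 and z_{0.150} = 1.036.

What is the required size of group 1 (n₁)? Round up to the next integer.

n₁ = (z_{α/2} + z_β)² · (σ₁² + σ₂²/r) / δ²
   = (1.645 + 1.036)² · (76² + 45²/2) / 31²
   = 7.1878 · (5776 + 1012.5) / 961
   = 7.1878 · 6788.5 / 961
   = 50.77
Round up → n₁ = 51; n₂ = r·n₁ = 2 × 51 = 102.

n₁ = 51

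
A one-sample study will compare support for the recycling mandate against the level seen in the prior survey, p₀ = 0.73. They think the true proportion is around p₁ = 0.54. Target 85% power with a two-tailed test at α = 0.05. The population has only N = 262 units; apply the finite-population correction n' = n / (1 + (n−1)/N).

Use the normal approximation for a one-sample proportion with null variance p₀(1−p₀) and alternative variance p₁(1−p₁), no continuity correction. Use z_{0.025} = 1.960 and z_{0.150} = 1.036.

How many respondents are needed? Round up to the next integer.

n = [z_{α/2}·√(p₀q₀) + z_β·√(p₁q₁)]² / (p₁ − p₀)²
  = [1.960·√(0.73·0.27) + 1.036·√(0.54·0.46)]² / (-0.19)²
  = [1.960·0.4440 + 1.036·0.4984]² / 0.0361
  = [1.3865]² / 0.0361
  = 53.25
Finite-population correction (N = 262): 53.25 / (1 + (53.25 − 1)/262) = 44.40.
Round up → n = 45.

n = 45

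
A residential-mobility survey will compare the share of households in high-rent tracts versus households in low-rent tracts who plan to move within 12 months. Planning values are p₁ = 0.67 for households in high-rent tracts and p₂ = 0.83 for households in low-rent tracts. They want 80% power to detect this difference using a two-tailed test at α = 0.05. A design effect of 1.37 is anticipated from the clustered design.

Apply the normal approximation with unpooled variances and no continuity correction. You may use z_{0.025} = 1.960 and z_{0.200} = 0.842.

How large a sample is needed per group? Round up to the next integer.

n = 153 per group

n = (z_{α/2} + z_β)² · [p₁(1−p₁) + p₂(1−p₂)] / (p₁ − p₂)²
  = (1.960 + 0.842)² · (0.67·0.33 + 0.83·0.17) / (-0.16)²
  = (2.802)² · (0.2211 + 0.1411) / 0.0256
  = 7.8512 · 0.3622 / 0.0256
  = 111.08
Design effect: 1.37 × 111.08 = 152.18.
Round up → n = 153 per group.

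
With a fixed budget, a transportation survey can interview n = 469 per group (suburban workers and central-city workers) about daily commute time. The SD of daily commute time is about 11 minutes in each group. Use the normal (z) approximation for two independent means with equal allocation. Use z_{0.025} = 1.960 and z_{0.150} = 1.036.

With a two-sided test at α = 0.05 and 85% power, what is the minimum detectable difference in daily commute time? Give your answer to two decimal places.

δ = (z_{α/2} + z_β) · √((σ₁²+σ₂²)/n)
  = (1.960 + 1.036) · √(242/469)
  = 2.996 · √0.51599
  = 2.996 · 0.7183
  = 2.1521

Minimum detectable difference ≈ 2.15 minutes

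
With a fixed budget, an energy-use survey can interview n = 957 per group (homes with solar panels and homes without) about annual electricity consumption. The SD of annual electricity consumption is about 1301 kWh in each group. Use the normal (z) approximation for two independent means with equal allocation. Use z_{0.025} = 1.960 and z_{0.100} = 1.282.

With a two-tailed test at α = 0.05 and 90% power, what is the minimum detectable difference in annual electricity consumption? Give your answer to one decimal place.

Minimum detectable difference ≈ 192.8 kWh

δ = (z_{α/2} + z_β) · √((σ₁²+σ₂²)/n)
  = (1.960 + 1.282) · √(3385202/957)
  = 3.242 · √3537.3
  = 3.242 · 59.4753
  = 192.8188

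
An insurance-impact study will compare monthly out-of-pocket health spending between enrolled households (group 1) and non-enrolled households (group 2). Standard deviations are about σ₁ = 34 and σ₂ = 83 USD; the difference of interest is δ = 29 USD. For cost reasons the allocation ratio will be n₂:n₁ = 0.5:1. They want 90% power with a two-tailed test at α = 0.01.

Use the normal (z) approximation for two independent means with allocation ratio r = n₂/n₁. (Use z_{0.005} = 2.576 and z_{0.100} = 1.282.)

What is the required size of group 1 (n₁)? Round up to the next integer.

n₁ = (z_{α/2} + z_β)² · (σ₁² + σ₂²/r) / δ²
   = (2.576 + 1.282)² · (34² + 83²/0.5) / 29²
   = 14.8842 · (1156 + 13778) / 841
   = 14.8842 · 14934 / 841
   = 264.30
Round up → n₁ = 265; n₂ = r·n₁ = 0.5 × 265 = 133.

n₁ = 265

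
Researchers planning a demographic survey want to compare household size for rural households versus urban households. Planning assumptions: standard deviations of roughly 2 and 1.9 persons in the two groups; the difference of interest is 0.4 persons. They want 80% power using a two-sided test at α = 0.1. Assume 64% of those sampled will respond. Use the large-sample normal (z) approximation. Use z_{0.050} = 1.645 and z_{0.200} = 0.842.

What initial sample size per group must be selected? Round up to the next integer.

n = 460 per group

n = (z_{α/2} + z_β)² · (σ₁² + σ₂²) / δ²
  = (1.645 + 0.842)² · (2² + 1.9² = 7.61) / 0.4²
  = 6.1852 · 7.61 / 0.16
  = 294.18
Adjust for 64% response: 294.18 / 0.64 = 459.66.
Round up → n = 460 per group.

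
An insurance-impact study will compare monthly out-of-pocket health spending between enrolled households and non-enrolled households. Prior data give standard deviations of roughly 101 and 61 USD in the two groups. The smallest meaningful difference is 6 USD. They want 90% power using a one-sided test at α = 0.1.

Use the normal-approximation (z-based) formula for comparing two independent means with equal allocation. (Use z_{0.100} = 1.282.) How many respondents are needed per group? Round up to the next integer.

n = (z_α + z_β)² · (σ₁² + σ₂²) / δ²
  = (1.282 + 1.282)² · (101² + 61² = 13922) / 6²
  = 6.5741 · 13922 / 36
  = 2542.35
Round up → n = 2543 per group.

n = 2543 per group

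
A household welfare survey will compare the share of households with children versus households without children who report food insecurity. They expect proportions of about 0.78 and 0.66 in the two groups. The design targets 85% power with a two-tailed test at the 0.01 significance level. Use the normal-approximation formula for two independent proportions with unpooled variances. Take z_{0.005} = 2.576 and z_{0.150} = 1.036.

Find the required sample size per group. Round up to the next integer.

n = 359 per group

n = (z_{α/2} + z_β)² · [p₁(1−p₁) + p₂(1−p₂)] / (p₁ − p₂)²
  = (2.576 + 1.036)² · (0.78·0.22 + 0.66·0.34) / (0.12)²
  = (3.612)² · (0.1716 + 0.2244) / 0.0144
  = 13.0465 · 0.3960 / 0.0144
  = 358.78
Round up → n = 359 per group.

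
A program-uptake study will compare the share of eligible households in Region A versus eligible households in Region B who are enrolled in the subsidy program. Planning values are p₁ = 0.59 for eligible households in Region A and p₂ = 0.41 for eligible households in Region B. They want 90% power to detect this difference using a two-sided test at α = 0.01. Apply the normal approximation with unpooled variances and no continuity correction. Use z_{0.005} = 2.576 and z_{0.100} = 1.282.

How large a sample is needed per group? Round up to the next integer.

n = 223 per group

n = (z_{α/2} + z_β)² · [p₁(1−p₁) + p₂(1−p₂)] / (p₁ − p₂)²
  = (2.576 + 1.282)² · (0.59·0.41 + 0.41·0.59) / (0.18)²
  = (3.858)² · (0.2419 + 0.2419) / 0.0324
  = 14.8842 · 0.4838 / 0.0324
  = 222.25
Round up → n = 223 per group.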